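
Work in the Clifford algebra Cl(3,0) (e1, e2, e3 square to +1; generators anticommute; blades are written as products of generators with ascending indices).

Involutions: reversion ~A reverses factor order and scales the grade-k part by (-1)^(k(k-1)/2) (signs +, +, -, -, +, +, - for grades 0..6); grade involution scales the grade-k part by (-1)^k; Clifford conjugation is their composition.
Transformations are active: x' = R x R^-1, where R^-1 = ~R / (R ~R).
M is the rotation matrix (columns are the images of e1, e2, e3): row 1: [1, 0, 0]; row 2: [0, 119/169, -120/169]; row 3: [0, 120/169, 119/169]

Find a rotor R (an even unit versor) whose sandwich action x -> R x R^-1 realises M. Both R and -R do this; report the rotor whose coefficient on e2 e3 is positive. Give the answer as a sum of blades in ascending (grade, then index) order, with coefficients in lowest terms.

Method: write R = a + b12*e1 e2 + b13*e1 e3 + b23*e2 e3 with a^2 + b12^2 + b13^2 + b23^2 = 1 (so R^-1 = ~R). Expanding the columns R e_j ~R gives tr M = 4a^2 - 1 and, from the antisymmetric part, M21 - M12 = -4a*b12, M13 - M31 = 4a*b13, M32 - M23 = -4a*b23.
Here tr M = 407/169, so a^2 = (1 + tr M)/4 = 144/169 and a = ±12/13. Taking a = 12/13: M21 - M12 = 0, M13 - M31 = 0, M32 - M23 = 240/169, giving b12 = 0, b13 = 0, b23 = -5/13, i.e. R = 12/13 - 5/13*e2 e3.
Its e2 e3 coefficient is negative, so report the other preimage -R.
Answer: -12/13 + 5/13*e2 e3. Note: both R and -R realise this M (trace 407/169); the covering map identifies them, and the e2 e3-coefficient sign is the tie-breaker.


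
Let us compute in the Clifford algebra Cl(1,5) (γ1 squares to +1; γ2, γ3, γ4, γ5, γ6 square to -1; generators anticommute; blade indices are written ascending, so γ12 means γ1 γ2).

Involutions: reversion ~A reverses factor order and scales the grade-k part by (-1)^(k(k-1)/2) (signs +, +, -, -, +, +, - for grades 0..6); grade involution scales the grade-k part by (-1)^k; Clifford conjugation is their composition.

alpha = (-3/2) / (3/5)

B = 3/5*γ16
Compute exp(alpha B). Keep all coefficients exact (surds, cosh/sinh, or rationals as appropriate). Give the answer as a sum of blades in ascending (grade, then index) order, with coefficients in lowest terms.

B^2 = (3/5)^2*(γ16)^2 = 9/25*(+1) = 9/25 (a basis 2-blade squares to minus the product of its generators' squares).
B^2 = 9/25 — hyperbolic case — the even/odd split gives cosh and sinh: l = 3/5, alpha*l = -3/2, so exp(alpha B) = cosh(-3/2) + (sinh(-3/2)/(3/5))*B = cosh(3/2) + (-5*sinh(3/2)/3)*B.
Answer: cosh(3/2) - sinh(3/2)*γ16


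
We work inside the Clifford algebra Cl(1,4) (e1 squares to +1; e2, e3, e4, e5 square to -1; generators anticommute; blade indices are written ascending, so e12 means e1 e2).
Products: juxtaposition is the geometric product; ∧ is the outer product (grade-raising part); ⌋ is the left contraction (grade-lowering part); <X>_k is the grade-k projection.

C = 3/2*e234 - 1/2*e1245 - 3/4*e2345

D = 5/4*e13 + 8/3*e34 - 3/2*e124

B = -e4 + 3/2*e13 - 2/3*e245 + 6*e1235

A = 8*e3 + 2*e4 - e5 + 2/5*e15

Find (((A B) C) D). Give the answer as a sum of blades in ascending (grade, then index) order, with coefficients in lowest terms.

step 1: 2 + 12*e1 + 12/5*e23 - 2/3*e24 - 4/3*e25 - 8*e34 + 3/5*e35 - e45 - 6*e123 + 4/15*e124 - 48*e125 + 3*e134 - 3/2*e135 + 2/5*e145 + 16/3*e2345 - 12*e12345
step 2: -4 + 9*e1 + 61/5*e2 - 7*e3 + 102/5*e4 - 118/15*e5 - 5*e12 + 46/15*e13 + 29/3*e14 + 53/3*e15 - 3/4*e23 - 9/20*e24 - 6*e25 - e34 + 1/2*e35 + 9/5*e45 + 3/10*e123 + 9/8*e124 + 9/4*e125 - 36*e134 - 1/5*e135 - 9/2*e145 + 15/4*e234 - 69/10*e245 + e345 + 177/10*e1234 - 17/5*e1235 + 5/4*e1245 - 366/5*e1345 - 3/2*e2345 - 9*e12345
step 3: 131/16 + 3463/40*e1 + 33/8*e2 + 461/5*e3 - 113/6*e4 - 115/24*e5 - 1253/80*e12 + 1901/72*e13 - 4991/180*e14 + 8247/40*e15 - 979/20*e23 - 269/8*e24 + 15*e25 + 29/30*e34 + 2423/60*e35 - 2147/24*e45 - 55/4*e123 + 41/80*e124 + 213/10*e125 + 405/8*e134 - 235/12*e135 - 433/60*e145 + 12733/480*e234 + 7087/80*e235 + 151/4*e245 - 11413/360*e345 - 109/48*e1234 + 28/3*e1235 - 103/120*e1245 + 1777/36*e1345 - 1429/80*e2345 + 123/8*e12345
Answer: 131/16 + 3463/40*e1 + 33/8*e2 + 461/5*e3 - 113/6*e4 - 115/24*e5 - 1253/80*e12 + 1901/72*e13 - 4991/180*e14 + 8247/40*e15 - 979/20*e23 - 269/8*e24 + 15*e25 + 29/30*e34 + 2423/60*e35 - 2147/24*e45 - 55/4*e123 + 41/80*e124 + 213/10*e125 + 405/8*e134 - 235/12*e135 - 433/60*e145 + 12733/480*e234 + 7087/80*e235 + 151/4*e245 - 11413/360*e345 - 109/48*e1234 + 28/3*e1235 - 103/120*e1245 + 1777/36*e1345 - 1429/80*e2345 + 123/8*e12345


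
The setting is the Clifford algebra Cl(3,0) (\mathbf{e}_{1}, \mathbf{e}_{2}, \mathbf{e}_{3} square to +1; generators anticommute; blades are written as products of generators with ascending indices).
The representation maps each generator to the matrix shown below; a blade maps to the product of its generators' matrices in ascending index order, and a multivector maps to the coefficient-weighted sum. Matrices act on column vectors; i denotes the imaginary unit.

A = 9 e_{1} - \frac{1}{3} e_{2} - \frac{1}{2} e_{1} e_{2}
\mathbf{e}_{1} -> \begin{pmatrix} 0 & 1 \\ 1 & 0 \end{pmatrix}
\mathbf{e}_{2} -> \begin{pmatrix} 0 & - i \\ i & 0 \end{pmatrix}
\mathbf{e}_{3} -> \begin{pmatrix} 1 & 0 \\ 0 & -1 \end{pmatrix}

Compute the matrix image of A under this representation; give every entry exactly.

Bivector images (products of the table entries): rho(e_{1} e_{2}) = rho(\mathbf{e}_{1})rho(\mathbf{e}_{2}) = \begin{pmatrix} i & 0 \\ 0 & - i \end{pmatrix}.
M = (9)*rho(e_{1}) + (-\frac{1}{3})*rho(e_{2}) + (-\frac{1}{2})*rho(e_{1} e_{2}), summed entrywise:
Answer: \begin{pmatrix} - \frac{i}{2} & 9 + \frac{i}{3} \\ 9 - \frac{i}{3} & \frac{i}{2} \end{pmatrix}


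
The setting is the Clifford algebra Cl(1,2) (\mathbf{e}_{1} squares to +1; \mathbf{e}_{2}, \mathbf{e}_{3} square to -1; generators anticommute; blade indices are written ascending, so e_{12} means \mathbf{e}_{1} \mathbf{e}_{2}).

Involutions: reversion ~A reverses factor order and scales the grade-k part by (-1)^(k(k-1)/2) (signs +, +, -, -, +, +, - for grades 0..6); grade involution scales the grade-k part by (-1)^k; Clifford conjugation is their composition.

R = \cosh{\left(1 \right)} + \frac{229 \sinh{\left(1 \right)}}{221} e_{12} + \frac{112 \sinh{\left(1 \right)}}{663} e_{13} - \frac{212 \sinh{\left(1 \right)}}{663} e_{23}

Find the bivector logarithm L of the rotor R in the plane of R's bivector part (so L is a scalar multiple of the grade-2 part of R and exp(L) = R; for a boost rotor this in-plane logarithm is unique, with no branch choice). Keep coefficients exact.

The scalar part of R is \cosh{\left(1 \right)}, which determines |rapidity| via cosh; the sign lives in the bivector part, and pairing them (bivector part over sinh of the rapidity = the plane) gives the unique in-plane L = rapidity * plane.
Concretely: cosh(rapidity) = \cosh{\left(1 \right)} gives rapidity = ±1, and since rapidity/sinh(rapidity) is even the sign is immaterial: L = (rapidity/sinh(rapidity)) * <R>_2 = (\frac{1}{\sinh{\left(1 \right)}}) * <R>_2.
Answer: \frac{229}{221} e_{12} + \frac{112}{663} e_{13} - \frac{212}{663} e_{23}


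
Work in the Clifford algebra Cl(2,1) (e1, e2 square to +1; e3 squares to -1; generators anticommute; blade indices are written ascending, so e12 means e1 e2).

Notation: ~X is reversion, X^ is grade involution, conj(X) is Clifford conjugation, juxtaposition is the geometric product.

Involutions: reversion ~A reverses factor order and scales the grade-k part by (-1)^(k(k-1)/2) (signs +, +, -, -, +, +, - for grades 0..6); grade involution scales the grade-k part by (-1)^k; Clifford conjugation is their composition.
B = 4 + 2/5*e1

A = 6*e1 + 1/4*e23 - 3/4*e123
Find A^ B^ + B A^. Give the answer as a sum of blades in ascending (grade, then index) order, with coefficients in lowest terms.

first term: 12/5 - 24*e1 + 7/10*e23 + 29/10*e123
second term: -12/5 - 24*e1 + 13/10*e23 + 31/10*e123
Answer: -48*e1 + 2*e23 + 6*e123


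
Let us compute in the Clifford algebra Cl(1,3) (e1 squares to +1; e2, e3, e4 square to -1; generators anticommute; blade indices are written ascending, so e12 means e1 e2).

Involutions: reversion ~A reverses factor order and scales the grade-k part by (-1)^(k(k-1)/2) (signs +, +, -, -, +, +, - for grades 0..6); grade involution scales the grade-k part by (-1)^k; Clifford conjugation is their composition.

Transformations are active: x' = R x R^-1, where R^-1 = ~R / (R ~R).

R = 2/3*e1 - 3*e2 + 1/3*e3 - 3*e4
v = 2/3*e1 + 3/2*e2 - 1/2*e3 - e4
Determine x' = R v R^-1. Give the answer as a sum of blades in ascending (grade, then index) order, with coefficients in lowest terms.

~R = 2/3*e1 - 3*e2 + 1/3*e3 - 3*e4, and R ~R = -53/3, so R^-1 = ~R / (-53/3).
R v = 19/9 + 3*e12 - 5/9*e13 + 4/3*e14 + e23 + 15/2*e24 - 11/6*e34
Answer: -394/477*e1 - 83/106*e2 + 401/954*e3 + 91/53*e4


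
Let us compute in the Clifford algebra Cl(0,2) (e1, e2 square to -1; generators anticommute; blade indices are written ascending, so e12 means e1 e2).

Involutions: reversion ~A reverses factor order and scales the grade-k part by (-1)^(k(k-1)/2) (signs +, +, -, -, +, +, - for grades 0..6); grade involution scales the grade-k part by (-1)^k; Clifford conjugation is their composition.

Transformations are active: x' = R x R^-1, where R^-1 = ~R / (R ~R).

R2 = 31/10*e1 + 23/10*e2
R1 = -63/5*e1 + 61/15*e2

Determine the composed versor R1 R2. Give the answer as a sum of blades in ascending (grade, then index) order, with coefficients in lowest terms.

Distribute over the terms of R1 (each basis-blade product reordered to ascending indices, repeated generators contracted through their squares):
(-63/5*e1) R2 = 1953/50 - 1449/50*e12
(61/15*e2) R2 = -1403/150 - 1891/150*e12
Summing the partial products and collecting blades:
Answer: 2228/75 - 3119/75*e12


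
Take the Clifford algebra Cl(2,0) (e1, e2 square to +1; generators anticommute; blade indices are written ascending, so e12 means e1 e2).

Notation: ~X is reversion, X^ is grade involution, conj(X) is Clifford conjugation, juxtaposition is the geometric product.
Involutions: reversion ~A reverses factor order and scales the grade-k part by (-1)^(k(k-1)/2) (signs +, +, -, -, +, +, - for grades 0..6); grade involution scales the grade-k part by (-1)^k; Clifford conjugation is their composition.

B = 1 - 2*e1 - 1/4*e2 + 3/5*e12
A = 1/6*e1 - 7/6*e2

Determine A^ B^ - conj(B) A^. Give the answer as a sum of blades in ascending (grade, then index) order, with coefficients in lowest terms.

first term: -1/24 - 13/15*e1 + 16/15*e2 - 19/8*e12
second term: -1/24 - 13/15*e1 + 16/15*e2 + 19/8*e12
Answer: -19/4*e12


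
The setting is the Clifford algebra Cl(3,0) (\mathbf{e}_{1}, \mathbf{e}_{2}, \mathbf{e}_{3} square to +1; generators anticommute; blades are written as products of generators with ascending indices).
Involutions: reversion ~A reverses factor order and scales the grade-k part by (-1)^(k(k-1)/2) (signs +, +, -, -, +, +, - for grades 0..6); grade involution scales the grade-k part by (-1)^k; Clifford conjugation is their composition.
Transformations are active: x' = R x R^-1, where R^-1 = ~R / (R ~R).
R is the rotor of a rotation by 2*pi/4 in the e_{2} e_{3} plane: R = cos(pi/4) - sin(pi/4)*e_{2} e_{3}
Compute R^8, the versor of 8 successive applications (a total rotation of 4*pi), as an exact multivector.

Half-angle bookkeeping: 8 applications in e_{2} e_{3} add up to rotor phase 8*pi/4 = 2 \pi, so R^8 = cos(2 \pi) - sin(2 \pi)*e_{2} e_{3}.
cos(2 \pi) = 1 and sin(2 \pi) = 0, so R^8 = 1. The total rotation 4*pi is 2 full turns, so every vector returns to itself, yet the rotor is +1, back on the identity sheet (an even number of 2*pi turns).
Answer: 1


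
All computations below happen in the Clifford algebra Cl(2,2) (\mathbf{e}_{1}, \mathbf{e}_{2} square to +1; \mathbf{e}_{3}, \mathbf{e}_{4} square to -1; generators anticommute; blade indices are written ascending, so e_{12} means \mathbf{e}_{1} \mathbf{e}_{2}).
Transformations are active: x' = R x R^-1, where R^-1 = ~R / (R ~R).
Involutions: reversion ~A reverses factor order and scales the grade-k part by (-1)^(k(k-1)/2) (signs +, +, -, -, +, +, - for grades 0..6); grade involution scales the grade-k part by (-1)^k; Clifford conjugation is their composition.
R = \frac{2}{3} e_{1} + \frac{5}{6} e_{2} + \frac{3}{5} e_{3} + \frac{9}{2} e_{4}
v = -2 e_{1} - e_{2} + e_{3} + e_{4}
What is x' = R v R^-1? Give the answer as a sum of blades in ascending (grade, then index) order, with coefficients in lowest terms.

~R = \frac{2}{3} e_{1} + \frac{5}{6} e_{2} + \frac{3}{5} e_{3} + \frac{9}{2} e_{4}, and R ~R = -\frac{4381}{225}, so R^-1 = ~R / (-\frac{4381}{225}).
R v = -\frac{109}{15} + e_{12} + \frac{28}{15} e_{13} + \frac{29}{3} e_{14} + \frac{43}{30} e_{23} + \frac{16}{3} e_{24} - \frac{39}{10} e_{34}
Answer: \frac{10942}{4381} e_{1} + \frac{7106}{4381} e_{2} - \frac{2419}{4381} e_{3} + \frac{10334}{4381} e_{4}


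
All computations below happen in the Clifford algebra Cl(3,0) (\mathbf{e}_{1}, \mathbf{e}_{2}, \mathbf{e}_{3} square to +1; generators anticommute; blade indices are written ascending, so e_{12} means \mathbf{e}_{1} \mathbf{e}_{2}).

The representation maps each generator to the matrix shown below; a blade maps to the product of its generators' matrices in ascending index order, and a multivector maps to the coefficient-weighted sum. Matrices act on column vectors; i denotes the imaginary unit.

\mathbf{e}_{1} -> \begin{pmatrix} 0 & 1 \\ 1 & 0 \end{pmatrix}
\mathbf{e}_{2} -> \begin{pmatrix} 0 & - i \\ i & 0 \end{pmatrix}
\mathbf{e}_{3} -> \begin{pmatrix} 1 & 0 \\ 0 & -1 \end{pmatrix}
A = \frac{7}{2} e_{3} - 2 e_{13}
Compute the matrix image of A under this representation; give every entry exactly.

Bivector images (products of the table entries): rho(e_{13}) = rho(\mathbf{e}_{1})rho(\mathbf{e}_{3}) = \begin{pmatrix} 0 & -1 \\ 1 & 0 \end{pmatrix}.
M = (\frac{7}{2})*rho(e_{3}) + (-2)*rho(e_{13}), summed entrywise:
Answer: \begin{pmatrix} \frac{7}{2} & 2 \\ -2 & - \frac{7}{2} \end{pmatrix}


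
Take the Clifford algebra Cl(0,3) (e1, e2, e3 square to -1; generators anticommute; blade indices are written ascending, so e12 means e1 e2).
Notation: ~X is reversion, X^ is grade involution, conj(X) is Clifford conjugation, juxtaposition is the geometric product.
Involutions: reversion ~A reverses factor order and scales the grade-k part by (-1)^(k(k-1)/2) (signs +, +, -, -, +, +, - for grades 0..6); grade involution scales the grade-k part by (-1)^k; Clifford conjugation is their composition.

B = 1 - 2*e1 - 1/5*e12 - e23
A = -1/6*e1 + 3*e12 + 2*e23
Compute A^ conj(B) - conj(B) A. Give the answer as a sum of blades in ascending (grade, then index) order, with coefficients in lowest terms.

first term: -44/15 + 1/6*e1 + 179/30*e2 + 3*e12 - 13/5*e13 + 2*e23 + 25/6*e123
second term: -34/15 - 1/6*e1 - 181/30*e2 + 3*e12 + 13/5*e13 + 2*e23 + 23/6*e123
Answer: -2/3 + 1/3*e1 + 12*e2 - 26/5*e13 + 1/3*e123


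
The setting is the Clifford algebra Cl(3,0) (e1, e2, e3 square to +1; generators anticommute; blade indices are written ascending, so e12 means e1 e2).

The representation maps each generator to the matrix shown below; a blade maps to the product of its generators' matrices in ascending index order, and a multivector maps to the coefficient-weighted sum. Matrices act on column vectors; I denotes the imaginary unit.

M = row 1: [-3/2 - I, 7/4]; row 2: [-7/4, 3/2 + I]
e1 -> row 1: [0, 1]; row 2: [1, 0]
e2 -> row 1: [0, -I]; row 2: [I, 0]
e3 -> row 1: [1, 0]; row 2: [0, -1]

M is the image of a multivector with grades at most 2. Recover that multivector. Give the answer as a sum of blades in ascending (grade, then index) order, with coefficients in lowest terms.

Method: 1, rho(e1), rho(e2), rho(e3) form a trace-orthogonal basis of the 2x2 complex matrices (tr(X Y) = 2 if X = Y, else 0), so M = m0*1 + m1*rho(e1) + m2*rho(e2) + m3*rho(e3) with m0 = tr(M)/2 = 0, m1 = tr(M rho(e1))/2 = 0, m2 = tr(M rho(e2))/2 = 7*I/4, m3 = tr(M rho(e3))/2 = -3/2 - I.
Multiplying table entries, the bivector images are rho(e12) = I*rho(e3), rho(e13) = -I*rho(e2), rho(e23) = I*rho(e1); with real blade coefficients the real parts of m0..m3 are the coefficients of 1, e1, e2, e3 and the imaginary parts give the bivectors (e23: Im m1, e13: -Im m2, e12: Im m3).
Answer: -3/2*e3 - e12 - 7/4*e13


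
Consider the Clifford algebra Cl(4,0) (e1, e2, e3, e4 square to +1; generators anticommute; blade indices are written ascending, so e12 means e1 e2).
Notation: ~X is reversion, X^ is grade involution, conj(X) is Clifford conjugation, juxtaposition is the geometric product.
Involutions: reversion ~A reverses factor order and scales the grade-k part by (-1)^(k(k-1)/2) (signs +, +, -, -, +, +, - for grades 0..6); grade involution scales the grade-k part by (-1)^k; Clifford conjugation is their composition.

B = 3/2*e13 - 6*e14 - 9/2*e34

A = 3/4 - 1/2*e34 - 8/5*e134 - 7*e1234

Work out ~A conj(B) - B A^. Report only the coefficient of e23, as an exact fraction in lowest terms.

first term: -9/4 - 36/5*e1 + 48/5*e3 + 12/5*e4 + 63/2*e12 + 15/8*e13 + 21/4*e14 + 42*e23 + 21/2*e24 + 27/8*e34
second term: -9/4 + 36/5*e1 - 48/5*e3 - 12/5*e4 - 63/2*e12 - 15/8*e13 - 21/4*e14 - 42*e23 - 21/2*e24 - 27/8*e34
Answer: 84


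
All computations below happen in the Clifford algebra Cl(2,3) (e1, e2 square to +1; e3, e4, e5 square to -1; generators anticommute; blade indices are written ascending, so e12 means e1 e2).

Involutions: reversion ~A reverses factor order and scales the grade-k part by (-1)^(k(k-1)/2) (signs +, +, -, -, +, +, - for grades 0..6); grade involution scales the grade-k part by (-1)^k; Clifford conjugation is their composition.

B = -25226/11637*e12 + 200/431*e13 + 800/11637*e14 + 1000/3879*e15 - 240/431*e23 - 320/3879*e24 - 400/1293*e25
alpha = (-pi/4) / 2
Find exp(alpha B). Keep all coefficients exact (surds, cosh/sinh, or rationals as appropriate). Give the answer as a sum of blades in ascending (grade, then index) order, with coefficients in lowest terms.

B^2 term by term: the squares give (-25226/11637)^2*(e12)^2 + (200/431)^2*(e13)^2 + (800/11637)^2*(e14)^2 + (1000/3879)^2*(e15)^2 + (-240/431)^2*(e23)^2 + (-320/3879)^2*(e24)^2 + (-400/1293)^2*(e25)^2 = 636351076/135419769*(-1) + 40000/185761*(+1) + 640000/135419769*(+1) + 1000000/15046641*(+1) + 57600/185761*(+1) + 102400/15046641*(+1) + 160000/1671849*(+1) = -4 (each basis 2-blade squares to minus the product of its generators' squares); cross terms between blades sharing an index anticommute and cancel; the commuting (index-disjoint) pairs give grade-4 terms 2*c*c'*(blade product), which cancel blade by blade — e1234: 128000/1671849 - 128000/1671849 = 0; e1235: 160000/557283 - 160000/557283 = 0; e1245: 640000/15046641 - 640000/15046641 = 0 — confirming B is simple. So B^2 = -4.
B^2 = -4 — B^2 < 0, so the exponential closes trigonometrically: l = 2, alpha*l = -pi/4, so exp(alpha B) = cos(-pi/4) + (sin(-pi/4)/2)*B = sqrt(2)/2 + (-sqrt(2)/4)*B.
Answer: sqrt(2)/2 + 12613*sqrt(2)/23274*e12 - 50*sqrt(2)/431*e13 - 200*sqrt(2)/11637*e14 - 250*sqrt(2)/3879*e15 + 60*sqrt(2)/431*e23 + 80*sqrt(2)/3879*e24 + 100*sqrt(2)/1293*e25


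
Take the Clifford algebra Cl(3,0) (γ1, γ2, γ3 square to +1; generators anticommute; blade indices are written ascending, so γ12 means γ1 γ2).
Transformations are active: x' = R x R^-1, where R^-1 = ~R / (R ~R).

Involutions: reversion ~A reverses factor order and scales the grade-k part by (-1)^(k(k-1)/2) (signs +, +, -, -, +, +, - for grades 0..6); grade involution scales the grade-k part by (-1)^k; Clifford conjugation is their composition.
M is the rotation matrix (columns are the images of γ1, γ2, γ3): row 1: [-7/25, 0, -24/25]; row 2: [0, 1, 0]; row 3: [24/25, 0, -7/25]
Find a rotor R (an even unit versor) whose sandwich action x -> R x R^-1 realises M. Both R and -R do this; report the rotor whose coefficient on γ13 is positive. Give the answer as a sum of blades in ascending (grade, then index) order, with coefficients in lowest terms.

Method: write R = a + b12*γ12 + b13*γ13 + b23*γ23 with a^2 + b12^2 + b13^2 + b23^2 = 1 (so R^-1 = ~R). Expanding the columns R e_j ~R gives tr M = 4a^2 - 1 and, from the antisymmetric part, M21 - M12 = -4a*b12, M13 - M31 = 4a*b13, M32 - M23 = -4a*b23.
Here tr M = 11/25, so a^2 = (1 + tr M)/4 = 9/25 and a = ±3/5. Taking a = 3/5: M21 - M12 = 0, M13 - M31 = -48/25, M32 - M23 = 0, giving b12 = 0, b13 = -4/5, b23 = 0, i.e. R = 3/5 - 4/5*γ13.
Its γ13 coefficient is negative, so report the other preimage -R.
Answer: -3/5 + 4/5*γ13. Sheet selection: the two-to-one cover makes ±R indistinguishable at the matrix level (trace 11/25), so uniqueness comes from the required sign on γ13.


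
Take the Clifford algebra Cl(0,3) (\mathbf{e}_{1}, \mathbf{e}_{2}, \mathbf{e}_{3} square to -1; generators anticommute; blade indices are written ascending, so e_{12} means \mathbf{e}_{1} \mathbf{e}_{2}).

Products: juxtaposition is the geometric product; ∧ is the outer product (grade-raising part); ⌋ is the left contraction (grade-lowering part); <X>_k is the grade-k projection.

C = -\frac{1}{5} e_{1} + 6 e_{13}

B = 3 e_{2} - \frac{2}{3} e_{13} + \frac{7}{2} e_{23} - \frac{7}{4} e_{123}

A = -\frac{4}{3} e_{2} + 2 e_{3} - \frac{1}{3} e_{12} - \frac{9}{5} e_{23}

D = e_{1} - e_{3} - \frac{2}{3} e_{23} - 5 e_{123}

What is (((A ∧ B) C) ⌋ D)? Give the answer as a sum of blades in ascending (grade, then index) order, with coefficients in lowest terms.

step 1: -6 e_{23} - \frac{8}{9} e_{123}
step 2: -\frac{16}{3} e_{2} + 36 e_{12} - \frac{8}{45} e_{23} + \frac{6}{5} e_{123}
step 3: -\frac{826}{135} - \frac{8}{9} e_{1} + \frac{1588}{9} e_{3} + \frac{80}{3} e_{13}
Answer: -\frac{826}{135} - \frac{8}{9} e_{1} + \frac{1588}{9} e_{3} + \frac{80}{3} e_{13}


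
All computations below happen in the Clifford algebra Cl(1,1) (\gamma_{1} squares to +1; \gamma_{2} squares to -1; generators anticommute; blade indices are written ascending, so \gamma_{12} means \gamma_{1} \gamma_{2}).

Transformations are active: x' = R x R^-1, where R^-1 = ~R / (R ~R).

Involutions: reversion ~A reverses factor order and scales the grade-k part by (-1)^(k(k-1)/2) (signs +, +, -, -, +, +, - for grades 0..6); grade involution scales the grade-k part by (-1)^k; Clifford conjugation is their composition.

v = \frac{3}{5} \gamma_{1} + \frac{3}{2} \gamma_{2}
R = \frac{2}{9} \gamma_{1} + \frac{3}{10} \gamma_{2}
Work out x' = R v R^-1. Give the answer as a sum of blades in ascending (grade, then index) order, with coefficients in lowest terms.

~R = \frac{2}{9} \gamma_{1} + \frac{3}{10} \gamma_{2}, and R ~R = -\frac{329}{8100}, so R^-1 = ~R / (-\frac{329}{8100}).
R v = -\frac{19}{60} + \frac{23}{150} \gamma_{12}
Answer: \frac{4713}{1645} \gamma_{1} + \frac{2091}{658} \gamma_{2}


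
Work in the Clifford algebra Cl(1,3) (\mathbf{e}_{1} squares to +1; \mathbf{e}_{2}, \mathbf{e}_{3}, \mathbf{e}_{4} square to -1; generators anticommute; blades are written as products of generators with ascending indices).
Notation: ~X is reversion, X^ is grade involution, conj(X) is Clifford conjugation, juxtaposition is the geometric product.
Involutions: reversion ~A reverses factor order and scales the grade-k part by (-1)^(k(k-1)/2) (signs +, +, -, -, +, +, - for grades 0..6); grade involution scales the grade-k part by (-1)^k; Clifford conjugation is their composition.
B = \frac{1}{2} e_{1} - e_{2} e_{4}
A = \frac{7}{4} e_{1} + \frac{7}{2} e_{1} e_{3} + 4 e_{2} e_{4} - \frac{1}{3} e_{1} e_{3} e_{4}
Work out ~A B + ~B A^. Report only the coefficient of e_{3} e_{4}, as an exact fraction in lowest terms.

first term: -\frac{25}{8} + \frac{7}{4} e_{3} + \frac{1}{6} e_{3} e_{4} + \frac{1}{3} e_{1} e_{2} e_{3} - \frac{15}{4} e_{1} e_{2} e_{4} - \frac{7}{2} e_{1} e_{2} e_{3} e_{4}
second term: -\frac{39}{8} + \frac{7}{4} e_{3} + \frac{1}{6} e_{3} e_{4} + \frac{1}{3} e_{1} e_{2} e_{3} + \frac{1}{4} e_{1} e_{2} e_{4} - \frac{7}{2} e_{1} e_{2} e_{3} e_{4}
Answer: \frac{1}{3}


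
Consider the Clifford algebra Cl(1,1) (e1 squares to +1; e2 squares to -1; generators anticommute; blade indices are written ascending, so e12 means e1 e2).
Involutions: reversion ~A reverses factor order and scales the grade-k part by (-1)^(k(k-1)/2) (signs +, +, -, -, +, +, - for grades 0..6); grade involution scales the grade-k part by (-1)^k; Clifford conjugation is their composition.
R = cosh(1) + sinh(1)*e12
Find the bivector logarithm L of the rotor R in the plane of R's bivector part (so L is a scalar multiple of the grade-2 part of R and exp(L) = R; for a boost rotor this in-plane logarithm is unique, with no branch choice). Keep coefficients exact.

The scalar part of R is cosh(1), which fixes the rapidity magnitude through cosh (cosh is even, so it cannot fix the sign — the bivector part carries that); dividing the bivector part by sinh of the rapidity gives the plane, and L = rapidity * plane, where the joint sign ambiguity of (rapidity, plane) cancels in the product.
Concretely: cosh(rapidity) = cosh(1) gives rapidity = ±1, and since rapidity/sinh(rapidity) is even the sign is immaterial: L = (rapidity/sinh(rapidity)) * <R>_2 = (1/sinh(1)) * <R>_2.
Answer: e12


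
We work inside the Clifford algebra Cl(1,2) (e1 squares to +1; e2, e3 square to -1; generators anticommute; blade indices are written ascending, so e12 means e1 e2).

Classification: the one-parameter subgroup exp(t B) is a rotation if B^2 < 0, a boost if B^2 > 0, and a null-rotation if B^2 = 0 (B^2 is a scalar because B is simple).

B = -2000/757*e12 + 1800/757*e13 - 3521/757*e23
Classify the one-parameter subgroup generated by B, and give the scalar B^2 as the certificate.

B^2 term by term: the squares give (-2000/757)^2*(e12)^2 + (1800/757)^2*(e13)^2 + (-3521/757)^2*(e23)^2 = 4000000/573049*(+1) + 3240000/573049*(+1) + 12397441/573049*(-1) = -9 (each basis 2-blade squares to minus the product of its generators' squares); cross terms between blades sharing an index anticommute and cancel. So B^2 = -9.
Answer: rotation, certificate B^2 = -9. One invariant decides it: the square -9 survives every conjugation, and its sign is exactly the classification.


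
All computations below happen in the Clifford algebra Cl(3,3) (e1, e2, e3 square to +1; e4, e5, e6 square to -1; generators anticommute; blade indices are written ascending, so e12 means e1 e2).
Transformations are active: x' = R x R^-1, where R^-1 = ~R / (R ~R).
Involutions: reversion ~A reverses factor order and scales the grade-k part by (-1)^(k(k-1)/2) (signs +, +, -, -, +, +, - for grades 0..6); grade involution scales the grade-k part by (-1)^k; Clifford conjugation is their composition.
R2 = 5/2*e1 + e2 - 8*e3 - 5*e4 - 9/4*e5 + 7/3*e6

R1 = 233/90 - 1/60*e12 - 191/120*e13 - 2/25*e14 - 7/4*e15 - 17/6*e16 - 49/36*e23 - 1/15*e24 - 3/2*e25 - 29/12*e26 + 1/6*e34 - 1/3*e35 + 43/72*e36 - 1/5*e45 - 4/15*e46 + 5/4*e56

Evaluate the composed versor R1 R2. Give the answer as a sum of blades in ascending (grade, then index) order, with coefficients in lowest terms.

Distribute over the terms of R2 (each basis-blade product reordered to ascending indices, repeated generators contracted through their squares):
R1 (5/2*e1) = 233/36*e1 + 1/24*e2 + 191/48*e3 + 1/5*e4 + 35/8*e5 + 85/12*e6 - 245/72*e123 - 1/6*e124 - 15/4*e125 - 145/24*e126 + 5/12*e134 - 5/6*e135 + 215/144*e136 - 1/2*e145 - 2/3*e146 + 25/8*e156
R1 (e2) = -1/60*e1 + 233/90*e2 + 49/36*e3 + 1/15*e4 + 3/2*e5 + 29/12*e6 + 191/120*e123 + 2/25*e124 + 7/4*e125 + 17/6*e126 + 1/6*e234 - 1/3*e235 + 43/72*e236 - 1/5*e245 - 4/15*e246 + 5/4*e256
R1 (-8*e3) = 191/15*e1 + 98/9*e2 - 932/45*e3 + 4/3*e4 - 8/3*e5 + 43/9*e6 + 2/15*e123 - 16/25*e134 - 14*e135 - 68/3*e136 - 8/15*e234 - 12*e235 - 58/3*e236 + 8/5*e345 + 32/15*e346 - 10*e356
R1 (-5*e4) = -2/5*e1 - 1/3*e2 + 5/6*e3 - 233/18*e4 + e5 + 4/3*e6 + 1/12*e124 + 191/24*e134 - 35/4*e145 - 85/6*e146 + 245/36*e234 - 15/2*e245 - 145/12*e246 - 5/3*e345 + 215/72*e346 - 25/4*e456
R1 (-9/4*e5) = -63/16*e1 - 27/8*e2 - 3/4*e3 - 9/20*e4 - 233/40*e5 - 45/16*e6 + 3/80*e125 + 573/160*e135 + 9/50*e145 - 51/8*e156 + 49/16*e235 + 3/20*e245 - 87/16*e256 - 3/8*e345 + 43/32*e356 - 3/5*e456
R1 (7/3*e6) = 119/18*e1 + 203/36*e2 - 301/216*e3 + 28/45*e4 - 35/12*e5 + 1631/270*e6 - 7/180*e126 - 1337/360*e136 - 14/75*e146 - 49/12*e156 - 343/108*e236 - 7/45*e246 - 7/2*e256 + 7/18*e346 - 7/9*e356 - 7/15*e456
Summing the partial products and collecting blades:
Answer: 1717/80*e1 + 309/20*e2 - 36031/2160*e3 - 2011/180*e4 - 68/15*e5 + 40693/2160*e6 - 151/90*e123 - 1/300*e124 - 157/80*e125 - 1169/360*e126 + 1547/200*e134 - 5401/480*e135 - 1991/80*e136 - 907/100*e145 - 751/50*e146 - 22/3*e156 + 1159/180*e234 - 445/48*e235 - 4733/216*e236 - 151/20*e245 - 2251/180*e246 - 123/16*e256 - 53/120*e345 + 661/120*e346 - 2717/288*e356 - 439/60*e456


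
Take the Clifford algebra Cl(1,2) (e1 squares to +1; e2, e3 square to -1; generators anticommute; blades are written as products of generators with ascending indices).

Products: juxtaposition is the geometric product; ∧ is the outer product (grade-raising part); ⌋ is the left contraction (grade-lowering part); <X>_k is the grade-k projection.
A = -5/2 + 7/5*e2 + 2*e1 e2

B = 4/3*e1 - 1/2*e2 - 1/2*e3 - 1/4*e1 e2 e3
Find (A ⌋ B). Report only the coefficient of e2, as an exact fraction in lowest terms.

step 1: 7/10 - 10/3*e1 + 5/4*e2 + 3/4*e3 - 7/20*e1 e3 + 5/8*e1 e2 e3
Answer: 5/4


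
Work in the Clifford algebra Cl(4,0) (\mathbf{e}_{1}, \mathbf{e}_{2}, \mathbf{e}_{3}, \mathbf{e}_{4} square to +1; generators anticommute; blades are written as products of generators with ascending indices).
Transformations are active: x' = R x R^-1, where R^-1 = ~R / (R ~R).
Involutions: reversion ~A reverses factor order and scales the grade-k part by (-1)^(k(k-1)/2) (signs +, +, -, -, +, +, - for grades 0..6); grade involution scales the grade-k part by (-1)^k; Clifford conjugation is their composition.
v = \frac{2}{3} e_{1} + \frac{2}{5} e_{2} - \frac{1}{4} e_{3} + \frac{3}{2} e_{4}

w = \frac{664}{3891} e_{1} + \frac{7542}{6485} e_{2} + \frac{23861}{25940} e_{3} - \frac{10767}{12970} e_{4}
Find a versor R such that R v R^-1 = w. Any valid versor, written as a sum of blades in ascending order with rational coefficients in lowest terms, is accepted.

Why this works: both vectors square to \frac{10501}{3600}, so q(v) = q(w) and R = v + w = \frac{1086}{1297} e_{1} + \frac{10136}{6485} e_{2} + \frac{4344}{6485} e_{3} + \frac{4344}{6485} e_{4} carries v to w — its own direction survives, the complement (v - w)/2 flips.
Answer: \frac{1086}{1297} e_{1} + \frac{10136}{6485} e_{2} + \frac{4344}{6485} e_{3} + \frac{4344}{6485} e_{4}


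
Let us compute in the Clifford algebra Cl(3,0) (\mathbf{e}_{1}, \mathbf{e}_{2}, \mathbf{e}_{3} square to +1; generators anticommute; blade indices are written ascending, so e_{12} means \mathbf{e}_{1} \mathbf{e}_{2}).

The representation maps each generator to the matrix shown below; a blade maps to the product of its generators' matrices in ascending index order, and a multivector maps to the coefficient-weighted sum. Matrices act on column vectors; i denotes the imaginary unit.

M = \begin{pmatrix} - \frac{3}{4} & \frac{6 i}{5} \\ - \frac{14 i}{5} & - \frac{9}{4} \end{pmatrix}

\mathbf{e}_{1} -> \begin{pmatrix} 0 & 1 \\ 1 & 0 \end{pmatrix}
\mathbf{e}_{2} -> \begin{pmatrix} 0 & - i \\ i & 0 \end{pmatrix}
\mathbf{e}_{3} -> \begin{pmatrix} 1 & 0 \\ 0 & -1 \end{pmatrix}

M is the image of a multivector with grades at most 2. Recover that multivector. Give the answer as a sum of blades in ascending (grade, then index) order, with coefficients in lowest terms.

Method: 1, rho(e_{1}), rho(e_{2}), rho(e_{3}) form a trace-orthogonal basis of the 2x2 complex matrices (tr(X Y) = 2 if X = Y, else 0), so M = m0*1 + m1*rho(e_{1}) + m2*rho(e_{2}) + m3*rho(e_{3}) with m0 = tr(M)/2 = - \frac{3}{2}, m1 = tr(M rho(e_{1}))/2 = - \frac{4 i}{5}, m2 = tr(M rho(e_{2}))/2 = -2, m3 = tr(M rho(e_{3}))/2 = \frac{3}{4}.
Multiplying table entries, the bivector images are rho(e_{12}) = i*rho(e_{3}), rho(e_{13}) = -i*rho(e_{2}), rho(e_{23}) = i*rho(e_{1}); with real blade coefficients the real parts of m0..m3 are the coefficients of 1, e_{1}, e_{2}, e_{3} and the imaginary parts give the bivectors (e_{23}: Im m1, e_{13}: -Im m2, e_{12}: Im m3).
Answer: -\frac{3}{2} - 2 e_{2} + \frac{3}{4} e_{3} - \frac{4}{5} e_{23}


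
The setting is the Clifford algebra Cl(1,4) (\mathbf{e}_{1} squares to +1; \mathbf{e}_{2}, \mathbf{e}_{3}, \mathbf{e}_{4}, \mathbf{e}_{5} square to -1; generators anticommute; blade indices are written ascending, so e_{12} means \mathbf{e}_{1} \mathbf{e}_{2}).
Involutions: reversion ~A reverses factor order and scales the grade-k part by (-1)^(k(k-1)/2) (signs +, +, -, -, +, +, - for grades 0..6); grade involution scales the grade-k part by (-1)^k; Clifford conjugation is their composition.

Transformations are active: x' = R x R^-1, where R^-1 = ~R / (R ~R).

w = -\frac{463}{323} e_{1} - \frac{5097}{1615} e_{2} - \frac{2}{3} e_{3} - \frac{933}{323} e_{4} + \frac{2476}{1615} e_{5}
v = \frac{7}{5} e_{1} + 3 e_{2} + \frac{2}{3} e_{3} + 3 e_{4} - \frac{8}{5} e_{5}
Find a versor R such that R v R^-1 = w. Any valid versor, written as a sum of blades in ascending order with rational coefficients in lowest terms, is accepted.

Sketch: the shared square -\frac{857}{45} makes R = v + w = -\frac{54}{1615} e_{1} - \frac{252}{1615} e_{2} + \frac{36}{323} e_{4} - \frac{108}{1615} e_{5} the natural versor; its sandwich fixes that direction, negates (v - w)/2, and sends v to w.
Answer: -\frac{54}{1615} e_{1} - \frac{252}{1615} e_{2} + \frac{36}{323} e_{4} - \frac{108}{1615} e_{5}


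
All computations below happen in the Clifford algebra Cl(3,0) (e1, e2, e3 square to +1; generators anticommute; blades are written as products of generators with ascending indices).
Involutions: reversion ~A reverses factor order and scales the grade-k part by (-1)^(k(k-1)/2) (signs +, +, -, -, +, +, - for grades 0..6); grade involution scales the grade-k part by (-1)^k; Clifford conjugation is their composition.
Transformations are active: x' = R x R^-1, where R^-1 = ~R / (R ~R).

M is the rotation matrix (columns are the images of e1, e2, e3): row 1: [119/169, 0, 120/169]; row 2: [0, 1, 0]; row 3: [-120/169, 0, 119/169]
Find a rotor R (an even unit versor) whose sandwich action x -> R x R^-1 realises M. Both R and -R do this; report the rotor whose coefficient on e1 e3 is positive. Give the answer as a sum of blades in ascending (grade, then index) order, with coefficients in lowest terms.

Method: write R = a + b12*e1 e2 + b13*e1 e3 + b23*e2 e3 with a^2 + b12^2 + b13^2 + b23^2 = 1 (so R^-1 = ~R). Expanding the columns R e_j ~R gives tr M = 4a^2 - 1 and, from the antisymmetric part, M21 - M12 = -4a*b12, M13 - M31 = 4a*b13, M32 - M23 = -4a*b23.
Here tr M = 407/169, so a^2 = (1 + tr M)/4 = 144/169 and a = ±12/13. Taking a = 12/13: M21 - M12 = 0, M13 - M31 = 240/169, M32 - M23 = 0, giving b12 = 0, b13 = 5/13, b23 = 0, i.e. R = 12/13 + 5/13*e1 e3.
Its e1 e3 coefficient is already positive.
Answer: 12/13 + 5/13*e1 e3. Sheet selection: the two-to-one cover makes ±R indistinguishable at the matrix level (trace 407/169), so uniqueness comes from the required sign on e1 e3.


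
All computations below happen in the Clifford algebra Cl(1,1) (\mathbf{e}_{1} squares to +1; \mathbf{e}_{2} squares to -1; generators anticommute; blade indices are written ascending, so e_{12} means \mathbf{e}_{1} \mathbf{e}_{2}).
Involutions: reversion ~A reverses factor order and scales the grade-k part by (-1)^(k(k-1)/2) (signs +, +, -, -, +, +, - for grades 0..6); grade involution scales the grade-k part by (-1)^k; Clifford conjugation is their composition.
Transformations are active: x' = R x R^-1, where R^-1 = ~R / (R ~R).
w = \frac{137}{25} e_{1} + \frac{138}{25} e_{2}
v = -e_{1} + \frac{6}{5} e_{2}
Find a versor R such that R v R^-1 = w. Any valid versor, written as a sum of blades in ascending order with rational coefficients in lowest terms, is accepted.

Here q(v) = q(w) = -\frac{11}{25}; the classical choice R = v + w = \frac{112}{25} e_{1} + \frac{168}{25} e_{2} then realises v -> w under the sandwich.
Answer: \frac{112}{25} e_{1} + \frac{168}{25} e_{2}


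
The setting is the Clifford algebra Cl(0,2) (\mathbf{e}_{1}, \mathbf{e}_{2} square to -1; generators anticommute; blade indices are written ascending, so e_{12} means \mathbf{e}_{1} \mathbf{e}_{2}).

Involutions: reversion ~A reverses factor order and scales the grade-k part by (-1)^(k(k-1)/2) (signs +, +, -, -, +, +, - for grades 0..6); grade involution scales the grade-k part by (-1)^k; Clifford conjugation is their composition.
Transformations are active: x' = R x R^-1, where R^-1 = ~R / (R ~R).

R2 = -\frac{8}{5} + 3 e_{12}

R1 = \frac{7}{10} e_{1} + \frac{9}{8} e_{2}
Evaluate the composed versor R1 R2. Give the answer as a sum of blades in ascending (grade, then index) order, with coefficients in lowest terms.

Distribute over the terms of R1 (each basis-blade product reordered to ascending indices, repeated generators contracted through their squares):
(\frac{7}{10} e_{1}) R2 = -\frac{28}{25} e_{1} - \frac{21}{10} e_{2}
(\frac{9}{8} e_{2}) R2 = \frac{27}{8} e_{1} - \frac{9}{5} e_{2}
Summing the partial products and collecting blades:
Answer: \frac{451}{200} e_{1} - \frac{39}{10} e_{2}


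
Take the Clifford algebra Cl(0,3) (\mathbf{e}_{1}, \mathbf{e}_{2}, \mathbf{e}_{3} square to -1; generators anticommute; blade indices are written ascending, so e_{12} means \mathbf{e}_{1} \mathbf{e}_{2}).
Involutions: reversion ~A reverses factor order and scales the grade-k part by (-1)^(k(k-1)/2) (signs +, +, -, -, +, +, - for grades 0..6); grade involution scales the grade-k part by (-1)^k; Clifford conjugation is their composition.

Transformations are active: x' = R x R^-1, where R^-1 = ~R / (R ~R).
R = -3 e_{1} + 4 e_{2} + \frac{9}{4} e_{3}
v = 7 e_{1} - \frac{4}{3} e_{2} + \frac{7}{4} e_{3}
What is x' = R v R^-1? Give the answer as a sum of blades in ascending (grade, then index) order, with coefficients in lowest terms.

~R = -3 e_{1} + 4 e_{2} + \frac{9}{4} e_{3}, and R ~R = -\frac{481}{16}, so R^-1 = ~R / (-\frac{481}{16}).
R v = \frac{1075}{48} - 24 e_{12} - 21 e_{13} + 10 e_{23}
Answer: -\frac{1217}{481} e_{1} - \frac{6676}{1443} e_{2} - \frac{9817}{1924} e_{3}


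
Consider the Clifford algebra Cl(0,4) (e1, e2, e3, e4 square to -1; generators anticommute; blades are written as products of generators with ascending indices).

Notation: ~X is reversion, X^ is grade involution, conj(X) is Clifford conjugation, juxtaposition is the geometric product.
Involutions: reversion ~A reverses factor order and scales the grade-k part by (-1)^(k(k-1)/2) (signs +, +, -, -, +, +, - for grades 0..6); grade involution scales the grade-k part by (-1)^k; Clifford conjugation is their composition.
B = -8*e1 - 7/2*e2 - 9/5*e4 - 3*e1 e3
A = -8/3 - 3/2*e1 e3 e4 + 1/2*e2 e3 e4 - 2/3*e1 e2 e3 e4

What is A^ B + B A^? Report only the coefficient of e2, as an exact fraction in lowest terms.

first term: 64/3*e1 + 28/3*e2 + 93/10*e4 + 107/10*e1 e3 - 9/10*e2 e3 + 2*e2 e4 + 41/4*e3 e4 - 6/5*e1 e2 e3 - 3/2*e1 e2 e4 - 7/3*e1 e3 e4 + 16/3*e2 e3 e4 - 37/4*e1 e2 e3 e4
second term: 64/3*e1 + 28/3*e2 + 93/10*e4 + 107/10*e1 e3 - 9/10*e2 e3 + 2*e2 e4 + 41/4*e3 e4 + 6/5*e1 e2 e3 + 3/2*e1 e2 e4 + 7/3*e1 e3 e4 - 16/3*e2 e3 e4 + 37/4*e1 e2 e3 e4
Answer: 56/3


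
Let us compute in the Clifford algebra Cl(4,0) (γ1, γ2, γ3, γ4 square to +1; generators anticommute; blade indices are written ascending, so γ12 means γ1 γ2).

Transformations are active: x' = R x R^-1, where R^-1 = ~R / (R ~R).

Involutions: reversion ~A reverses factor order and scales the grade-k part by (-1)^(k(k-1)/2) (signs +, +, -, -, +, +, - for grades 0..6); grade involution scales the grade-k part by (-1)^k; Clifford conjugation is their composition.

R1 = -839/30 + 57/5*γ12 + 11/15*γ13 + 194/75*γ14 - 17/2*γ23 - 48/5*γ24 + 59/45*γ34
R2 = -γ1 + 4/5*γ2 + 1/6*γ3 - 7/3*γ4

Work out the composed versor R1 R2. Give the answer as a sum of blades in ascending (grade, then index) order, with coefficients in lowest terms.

Distribute over the terms of R2 (each basis-blade product reordered to ascending indices, repeated generators contracted through their squares):
R1 (-γ1) = 839/30*γ1 + 57/5*γ2 + 11/15*γ3 + 194/75*γ4 + 17/2*γ123 + 48/5*γ124 - 59/45*γ134
R1 (4/5*γ2) = 228/25*γ1 - 1678/75*γ2 + 34/5*γ3 + 192/25*γ4 - 44/75*γ123 - 776/375*γ124 + 236/225*γ234
R1 (1/6*γ3) = 11/90*γ1 - 17/12*γ2 - 839/180*γ3 - 59/270*γ4 + 19/10*γ123 - 97/225*γ134 + 8/5*γ234
R1 (-7/3*γ4) = -1358/225*γ1 + 112/5*γ2 - 413/135*γ3 + 5873/90*γ4 - 133/5*γ124 - 77/45*γ134 + 119/6*γ234
Summing the partial products and collecting blades:
Answer: 2338/75*γ1 + 1001/100*γ2 - 101/540*γ3 + 10166/135*γ4 + 736/75*γ123 - 7151/375*γ124 - 259/75*γ134 + 10117/450*γ234
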